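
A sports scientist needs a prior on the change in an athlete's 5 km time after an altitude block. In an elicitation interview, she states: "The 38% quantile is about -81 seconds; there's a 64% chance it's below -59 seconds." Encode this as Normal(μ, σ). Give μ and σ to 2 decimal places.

For Normal(μ,σ), the p-quantile is μ + z_p·σ. Here z_{0.38} = -0.3055, z_{0.64} = 0.3585.
So -81 = μ − 0.3055σ and -59 = μ + 0.3585σ.
Subtracting: σ = (-59 − -81)/(0.3585 − (-0.3055)) = 33.14.
Then μ = -81 − (-0.3055)·33.14 = -70.88.

μ = -70.88, σ = 33.14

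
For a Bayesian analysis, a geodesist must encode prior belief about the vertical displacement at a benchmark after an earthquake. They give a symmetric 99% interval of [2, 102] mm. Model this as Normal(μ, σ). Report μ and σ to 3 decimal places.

A symmetric 99% interval runs μ ± z·σ with z = 2.576.
Half-width = 50, so σ = 50/2.576 = 19.411.
μ is the interval midpoint, 52.000.

μ = 52.000, σ = 19.411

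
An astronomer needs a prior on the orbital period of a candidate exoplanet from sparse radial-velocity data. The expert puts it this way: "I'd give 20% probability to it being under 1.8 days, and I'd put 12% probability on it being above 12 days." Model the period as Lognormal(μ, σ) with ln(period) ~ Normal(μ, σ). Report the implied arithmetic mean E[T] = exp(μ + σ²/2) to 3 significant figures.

E[T] ≈ 6.18 days

If T ~ Lognormal(μ,σ) then ln T ~ Normal(μ,σ), so the p-quantile of ln T is μ + z_p·σ.
ln(1.8) = 0.5878 and ln(12) = 2.485; z_{0.2} = -0.8416, z_{0.88} = 1.175.
σ = (2.485 − 0.5878)/(1.175 − (-0.8416)) = 0.941.
μ = 0.5878 − (-0.8416)·0.941 = 1.380.
E[T] = exp(μ + σ²/2) = exp(1.380 + 0.4425) = 6.18 days.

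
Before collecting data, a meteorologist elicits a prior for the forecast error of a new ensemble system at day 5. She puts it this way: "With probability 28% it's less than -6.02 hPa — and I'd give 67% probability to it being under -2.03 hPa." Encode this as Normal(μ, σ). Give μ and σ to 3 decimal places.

The p-quantile of Normal(μ,σ) is μ + z_p·σ, with z_{0.28} = -0.5828 and z_{0.67} = 0.4399.
Eliminate σ: μ = (z₂·x₁ − z₁·x₂)/(z₂ − z₁) = (0.4399·-6.02 − (-0.5828)·-2.03)/1.023 = -3.746.
Then σ = (x₂ − x₁)/(z₂ − z₁) = (-2.03 − -6.02)/1.023 = 3.901.

μ = -3.746, σ = 3.901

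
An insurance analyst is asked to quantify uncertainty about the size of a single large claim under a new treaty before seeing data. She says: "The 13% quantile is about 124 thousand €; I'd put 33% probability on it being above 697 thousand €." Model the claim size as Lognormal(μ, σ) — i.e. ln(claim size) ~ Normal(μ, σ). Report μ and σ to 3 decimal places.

If T ~ Lognormal(μ,σ) then ln T ~ Normal(μ,σ), so the p-quantile of ln T is μ + z_p·σ.
ln(124) = 4.82 and ln(697) = 6.547; z_{0.13} = -1.126, z_{0.67} = 0.4399.
σ = (6.547 − 4.82)/(0.4399 − (-1.126)) = 1.102.
μ = 4.82 − (-1.126)·1.102 = 6.062.

μ ≈ 6.062, σ ≈ 1.102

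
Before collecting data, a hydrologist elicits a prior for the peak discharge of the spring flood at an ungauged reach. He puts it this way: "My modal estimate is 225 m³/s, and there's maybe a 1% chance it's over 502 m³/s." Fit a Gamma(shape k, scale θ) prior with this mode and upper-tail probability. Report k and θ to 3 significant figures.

Gamma(k,θ) with k>1 has mode (k−1)θ, so θ = 225/(k−1).
Need P(X < 502) = 0.99 with θ tied to k this way. Start at k = 2, θ = 225: P(X<502) ≈ 0.653.
Too low — raise k to concentrate. Iterating converges to k ≈ 8.46.
Then θ = 225/(8.46−1) ≈ 30.1.

k ≈ 8.46, θ ≈ 30.1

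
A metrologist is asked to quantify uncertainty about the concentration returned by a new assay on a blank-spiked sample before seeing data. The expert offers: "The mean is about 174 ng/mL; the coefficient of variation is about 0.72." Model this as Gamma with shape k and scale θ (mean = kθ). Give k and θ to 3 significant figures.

k ≈ 1.93, θ ≈ 90.2

For Gamma(k, scale θ): mean = kθ, variance = kθ², so CV = 1/√k.
CV = 0.72, hence k = 1/CV² = 1.93.
Then θ = mean/k = 174/1.93 = 90.2.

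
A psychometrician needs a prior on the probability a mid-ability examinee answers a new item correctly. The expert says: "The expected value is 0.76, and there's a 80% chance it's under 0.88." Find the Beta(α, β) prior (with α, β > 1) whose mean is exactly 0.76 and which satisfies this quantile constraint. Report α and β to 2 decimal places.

With mean 0.76 fixed, write α = 0.76s, β = 0.24s where s = α+β.
Need P(θ < 0.88) = 0.8 under Beta(0.76s, 0.24s). Normal approximation: (q−m)/√(m(1−m)/s) ≈ z_{0.8} = 0.842, so s ≈ 0.76·0.24·(0.842)²/(0.88−0.76)² = 9.0.
At s = 9.0: P(θ<0.88) ≈ 0.795. Adjusting to match 0.8 gives s ≈ 9.22.
So α = 0.76·9.22 ≈ 7.01, β = 0.24·9.22 ≈ 2.21.

α ≈ 7.01, β ≈ 2.21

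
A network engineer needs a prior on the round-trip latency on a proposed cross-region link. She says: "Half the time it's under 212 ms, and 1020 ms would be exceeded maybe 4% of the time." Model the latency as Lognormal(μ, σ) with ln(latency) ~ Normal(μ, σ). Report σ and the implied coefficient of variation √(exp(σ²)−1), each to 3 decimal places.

If T ~ Lognormal(μ,σ) then ln T ~ Normal(μ,σ), so the p-quantile of ln T is μ + z_p·σ.
ln(212) = 5.357 and ln(1020) = 6.928; z_{0.5} = 0, z_{0.96} = 1.751.
σ = (6.928 − 5.357)/(1.751 − (0)) = 0.897.
μ = 5.357 − (0)·0.897 = 5.357.
CV = √(exp(σ²)−1) = √(exp(0.8052)−1) = 1.112.

σ ≈ 0.897, CV ≈ 1.112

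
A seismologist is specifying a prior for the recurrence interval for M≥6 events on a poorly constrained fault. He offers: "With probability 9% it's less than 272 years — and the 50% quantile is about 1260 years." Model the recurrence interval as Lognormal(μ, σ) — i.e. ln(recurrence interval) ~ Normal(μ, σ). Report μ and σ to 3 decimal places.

μ ≈ 7.139, σ ≈ 1.143

If T ~ Lognormal(μ,σ) then ln T ~ Normal(μ,σ), so the p-quantile of ln T is μ + z_p·σ.
ln(272) = 5.606 and ln(1260) = 7.139; z_{0.09} = -1.341, z_{0.5} = 0.
σ = (7.139 − 5.606)/(0 − (-1.341)) = 1.143.
μ = 5.606 − (-1.341)·1.143 = 7.139.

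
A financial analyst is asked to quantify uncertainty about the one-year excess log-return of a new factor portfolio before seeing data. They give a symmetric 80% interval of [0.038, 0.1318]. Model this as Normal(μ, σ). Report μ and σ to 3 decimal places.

A symmetric 80% interval runs μ ± z·σ with z = 1.282.
Half-width = 0.0469, so σ = 0.0469/1.282 = 0.037.
μ is the interval midpoint, 0.085.

μ = 0.085, σ = 0.037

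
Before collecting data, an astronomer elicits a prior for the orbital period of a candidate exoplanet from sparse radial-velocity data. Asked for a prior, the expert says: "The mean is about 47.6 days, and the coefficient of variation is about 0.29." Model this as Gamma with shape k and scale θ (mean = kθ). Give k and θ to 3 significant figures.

For Gamma(k, scale θ): mean = kθ, variance = kθ², so CV = 1/√k.
CV = 0.29, hence k = 1/CV² = 11.9.
Then θ = mean/k = 47.6/11.9 = 4.

k ≈ 11.9, θ ≈ 4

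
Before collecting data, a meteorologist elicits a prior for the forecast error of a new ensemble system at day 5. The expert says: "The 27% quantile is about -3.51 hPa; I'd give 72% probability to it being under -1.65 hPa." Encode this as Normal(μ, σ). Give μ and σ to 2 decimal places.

μ = -2.56, σ = 1.56

For Normal(μ,σ), the p-quantile is μ + z_p·σ. Here z_{0.27} = -0.6128, z_{0.72} = 0.5828.
So -3.51 = μ − 0.6128σ and -1.65 = μ + 0.5828σ.
Subtracting: σ = (-1.65 − -3.51)/(0.5828 − (-0.6128)) = 1.56.
Then μ = -3.51 − (-0.6128)·1.56 = -2.56.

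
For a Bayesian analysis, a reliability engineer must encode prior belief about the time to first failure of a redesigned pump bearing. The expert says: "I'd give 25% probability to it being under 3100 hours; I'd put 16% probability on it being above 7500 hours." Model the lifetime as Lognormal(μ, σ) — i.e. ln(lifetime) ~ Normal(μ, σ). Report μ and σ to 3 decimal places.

If T ~ Lognormal(μ,σ) then ln T ~ Normal(μ,σ), so the p-quantile of ln T is μ + z_p·σ.
ln(3100) = 8.039 and ln(7500) = 8.923; z_{0.25} = -0.6745, z_{0.84} = 0.9945.
σ = (8.923 − 8.039)/(0.9945 − (-0.6745)) = 0.529.
μ = 8.039 − (-0.6745)·0.529 = 8.396.

μ ≈ 8.396, σ ≈ 0.529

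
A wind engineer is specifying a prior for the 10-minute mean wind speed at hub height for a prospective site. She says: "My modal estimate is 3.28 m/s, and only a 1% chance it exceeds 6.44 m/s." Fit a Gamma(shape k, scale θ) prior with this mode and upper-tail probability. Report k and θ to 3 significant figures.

k ≈ 11.8, θ ≈ 0.303

Gamma(k,θ) with k>1 has mode (k−1)θ, so θ = 3.28/(k−1).
Need P(X < 6.44) = 0.99 with θ tied to k this way. Start at k = 2, θ = 3.28: P(X<6.44) ≈ 0.584.
Too low — raise k to concentrate. Iterating converges to k ≈ 11.8.
Then θ = 3.28/(11.8−1) ≈ 0.303.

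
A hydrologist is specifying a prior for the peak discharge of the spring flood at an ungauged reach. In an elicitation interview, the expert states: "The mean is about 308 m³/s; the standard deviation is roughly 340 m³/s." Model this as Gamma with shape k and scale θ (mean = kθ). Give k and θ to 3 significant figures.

k ≈ 0.821, θ ≈ 375

For Gamma(k, scale θ): mean = kθ, variance = kθ², so CV = 1/√k.
CV = SD/mean = 340/308 = 1.104, hence k = 1/CV² = 0.821.
Then θ = mean/k = 308/0.821 = 375.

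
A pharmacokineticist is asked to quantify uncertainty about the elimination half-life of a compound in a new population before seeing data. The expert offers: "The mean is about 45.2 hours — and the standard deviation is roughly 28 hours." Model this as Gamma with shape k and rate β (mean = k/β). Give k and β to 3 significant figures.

k ≈ 2.61, β ≈ 0.0577

For Gamma(k, rate β): mean = k/β, variance = k/β², so CV = 1/√k.
CV = SD/mean = 28/45.2 = 0.6195, hence k = 1/CV² = 2.61.
Then β = k/mean = 2.61/45.2 = 0.0577.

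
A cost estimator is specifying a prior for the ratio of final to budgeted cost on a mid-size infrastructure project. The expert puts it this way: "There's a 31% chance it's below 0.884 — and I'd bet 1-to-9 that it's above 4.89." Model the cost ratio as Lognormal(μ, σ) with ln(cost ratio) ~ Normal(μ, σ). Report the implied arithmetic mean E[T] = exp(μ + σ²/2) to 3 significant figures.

E[T] ≈ 2.26

If T ~ Lognormal(μ,σ) then ln T ~ Normal(μ,σ), so the p-quantile of ln T is μ + z_p·σ.
ln(0.884) = -0.1233 and ln(4.89) = 1.587; z_{0.31} = -0.4959, z_{0.9} = 1.282.
σ = (1.587 − -0.1233)/(1.282 − (-0.4959)) = 0.962.
μ = -0.1233 − (-0.4959)·0.962 = 0.354.
E[T] = exp(μ + σ²/2) = exp(0.354 + 0.4631) = 2.26.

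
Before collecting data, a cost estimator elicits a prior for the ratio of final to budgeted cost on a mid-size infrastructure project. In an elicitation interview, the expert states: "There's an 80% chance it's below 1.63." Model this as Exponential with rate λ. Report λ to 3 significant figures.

P(T < 1.63) = 1 − e^(−λ·1.63) = 0.8, so λ = −ln(1−0.8)/1.63 = −ln(0.2)/1.63 = 0.987.

λ ≈ 0.987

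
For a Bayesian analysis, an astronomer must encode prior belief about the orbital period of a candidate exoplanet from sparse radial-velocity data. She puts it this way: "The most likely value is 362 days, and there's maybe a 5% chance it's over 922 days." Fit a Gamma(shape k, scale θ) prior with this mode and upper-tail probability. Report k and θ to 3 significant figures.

k ≈ 4.1, θ ≈ 117

Gamma(k,θ) with k>1 has mode (k−1)θ, so θ = 362/(k−1).
Need P(X < 922) = 0.95 with θ tied to k this way. Start at k = 2, θ = 362: P(X<922) ≈ 0.722.
Too low — raise k to concentrate. Iterating converges to k ≈ 4.1.
Then θ = 362/(4.1−1) ≈ 117.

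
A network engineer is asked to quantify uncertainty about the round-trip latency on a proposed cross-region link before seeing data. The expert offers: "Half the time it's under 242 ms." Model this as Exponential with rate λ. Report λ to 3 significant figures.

λ ≈ 0.00286

Exponential median = ln 2 / λ, so λ = ln 2 / 242.0 = 0.00286.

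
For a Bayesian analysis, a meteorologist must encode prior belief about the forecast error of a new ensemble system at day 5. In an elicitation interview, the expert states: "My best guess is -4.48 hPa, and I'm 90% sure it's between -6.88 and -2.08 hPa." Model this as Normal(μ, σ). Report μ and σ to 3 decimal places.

μ = -4.480, σ = 1.459

A symmetric 90% interval runs μ ± z·σ with z = 1.645.
Half-width = 2.4, so σ = 2.4/1.645 = 1.459.
μ is the stated best guess, -4.480.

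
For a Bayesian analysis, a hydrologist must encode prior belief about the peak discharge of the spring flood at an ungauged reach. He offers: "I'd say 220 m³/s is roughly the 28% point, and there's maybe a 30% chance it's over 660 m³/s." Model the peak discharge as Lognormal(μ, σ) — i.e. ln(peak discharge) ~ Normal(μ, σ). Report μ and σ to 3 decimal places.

μ ≈ 5.972, σ ≈ 0.992

If T ~ Lognormal(μ,σ) then ln T ~ Normal(μ,σ), so the p-quantile of ln T is μ + z_p·σ.
ln(220) = 5.394 and ln(660) = 6.492; z_{0.28} = -0.5828, z_{0.7} = 0.5244.
σ = (6.492 − 5.394)/(0.5244 − (-0.5828)) = 0.992.
μ = 5.394 − (-0.5828)·0.992 = 5.972.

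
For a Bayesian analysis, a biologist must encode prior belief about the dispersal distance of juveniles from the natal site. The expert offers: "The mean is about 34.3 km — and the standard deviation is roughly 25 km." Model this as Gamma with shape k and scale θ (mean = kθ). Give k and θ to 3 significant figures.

k ≈ 1.88, θ ≈ 18.2

For Gamma(k, scale θ): mean = kθ, variance = kθ², so CV = 1/√k.
CV = SD/mean = 25/34.3 = 0.7289, hence k = 1/CV² = 1.88.
Then θ = mean/k = 34.3/1.88 = 18.2.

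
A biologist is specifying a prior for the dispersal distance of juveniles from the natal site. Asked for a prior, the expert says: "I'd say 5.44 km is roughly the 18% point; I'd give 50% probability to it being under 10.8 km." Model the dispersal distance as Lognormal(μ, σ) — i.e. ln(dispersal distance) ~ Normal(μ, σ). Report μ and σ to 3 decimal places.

μ ≈ 2.380, σ ≈ 0.749

If T ~ Lognormal(μ,σ) then ln T ~ Normal(μ,σ), so the p-quantile of ln T is μ + z_p·σ.
ln(5.44) = 1.694 and ln(10.8) = 2.38; z_{0.18} = -0.9154, z_{0.5} = 0.
σ = (2.38 − 1.694)/(0 − (-0.9154)) = 0.749.
μ = 1.694 − (-0.9154)·0.749 = 2.380.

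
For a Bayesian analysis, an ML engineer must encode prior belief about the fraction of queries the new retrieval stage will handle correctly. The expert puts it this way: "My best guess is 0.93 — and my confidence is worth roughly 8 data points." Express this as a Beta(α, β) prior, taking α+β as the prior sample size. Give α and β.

α = 7.44, β = 0.56

Under the effective-sample-size interpretation, Beta(α, β) has prior mean α/(α+β) and prior sample size α+β.
So α+β = 8 and α/(α+β) = 0.93, giving α = 0.93·8 = 7.44 and β = 8 − 7.44 = 0.56.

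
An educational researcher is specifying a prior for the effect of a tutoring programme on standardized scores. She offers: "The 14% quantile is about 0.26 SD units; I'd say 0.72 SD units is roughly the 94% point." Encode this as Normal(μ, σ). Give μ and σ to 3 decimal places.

For Normal(μ,σ), the p-quantile is μ + z_p·σ. Here z_{0.14} = -1.08, z_{0.94} = 1.555.
So 0.26 = μ − 1.08σ and 0.72 = μ + 1.555σ.
Subtracting: σ = (0.72 − 0.26)/(1.555 − (-1.08)) = 0.175.
Then μ = 0.26 − (-1.08)·0.175 = 0.449.

μ = 0.449, σ = 0.175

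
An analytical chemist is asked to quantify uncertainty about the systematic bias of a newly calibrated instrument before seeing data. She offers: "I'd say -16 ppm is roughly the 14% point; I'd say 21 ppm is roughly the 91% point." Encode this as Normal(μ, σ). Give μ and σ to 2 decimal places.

μ = 0.51, σ = 15.28

For Normal(μ,σ), the p-quantile is μ + z_p·σ. Here z_{0.14} = -1.08, z_{0.91} = 1.341.
So -16 = μ − 1.08σ and 21 = μ + 1.341σ.
Subtracting: σ = (21 − -16)/(1.341 − (-1.08)) = 15.28.
Then μ = -16 − (-1.08)·15.28 = 0.51.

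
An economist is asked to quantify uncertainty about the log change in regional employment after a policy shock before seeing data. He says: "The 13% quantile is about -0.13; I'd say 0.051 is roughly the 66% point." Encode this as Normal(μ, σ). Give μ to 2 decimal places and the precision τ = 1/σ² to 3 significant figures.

The p-quantile of Normal(μ,σ) is μ + z_p·σ, with z_{0.13} = -1.126 and z_{0.66} = 0.4125.
Eliminate σ: μ = (z₂·x₁ − z₁·x₂)/(z₂ − z₁) = (0.4125·-0.13 − (-1.126)·0.051)/1.539 = 0.00.
Then σ = (x₂ − x₁)/(z₂ − z₁) = (0.051 − -0.13)/1.539 = 0.12.
Precision τ = 1/σ² = 1/0.1176² = 72.3.

μ = 0.00, τ = 72.3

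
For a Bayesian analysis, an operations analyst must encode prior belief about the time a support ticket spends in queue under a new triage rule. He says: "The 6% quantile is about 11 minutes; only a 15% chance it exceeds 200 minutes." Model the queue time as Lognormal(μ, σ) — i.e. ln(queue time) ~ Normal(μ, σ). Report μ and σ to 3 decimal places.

μ ≈ 4.138, σ ≈ 1.119

If T ~ Lognormal(μ,σ) then ln T ~ Normal(μ,σ), so the p-quantile of ln T is μ + z_p·σ.
ln(11) = 2.398 and ln(200) = 5.298; z_{0.06} = -1.555, z_{0.85} = 1.036.
σ = (5.298 − 2.398)/(1.036 − (-1.555)) = 1.119.
μ = 2.398 − (-1.555)·1.119 = 4.138.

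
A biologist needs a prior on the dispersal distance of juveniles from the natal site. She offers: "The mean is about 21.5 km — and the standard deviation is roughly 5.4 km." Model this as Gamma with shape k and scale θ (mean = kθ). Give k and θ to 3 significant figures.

For Gamma(k, scale θ): mean = kθ, variance = kθ², so CV = 1/√k.
CV = SD/mean = 5.4/21.5 = 0.2512, hence k = 1/CV² = 15.9.
Then θ = mean/k = 21.5/15.9 = 1.36.

k ≈ 15.9, θ ≈ 1.36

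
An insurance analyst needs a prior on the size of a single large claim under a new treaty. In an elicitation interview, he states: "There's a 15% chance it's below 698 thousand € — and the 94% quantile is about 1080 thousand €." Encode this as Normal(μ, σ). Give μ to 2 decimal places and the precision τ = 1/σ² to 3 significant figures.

μ = 850.79, τ = 4.6e-05

The p-quantile of Normal(μ,σ) is μ + z_p·σ, with z_{0.15} = -1.036 and z_{0.94} = 1.555.
Eliminate σ: μ = (z₂·x₁ − z₁·x₂)/(z₂ − z₁) = (1.555·698 − (-1.036)·1080)/2.591 = 850.79.
Then σ = (x₂ − x₁)/(z₂ − z₁) = (1080 − 698)/2.591 = 147.42.
Precision τ = 1/σ² = 1/147.4² = 4.6e-05.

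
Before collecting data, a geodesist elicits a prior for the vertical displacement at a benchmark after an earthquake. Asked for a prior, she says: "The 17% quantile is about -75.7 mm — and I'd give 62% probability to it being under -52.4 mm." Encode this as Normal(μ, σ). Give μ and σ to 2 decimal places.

μ = -58.05, σ = 18.50

The p-quantile of Normal(μ,σ) is μ + z_p·σ, with z_{0.17} = -0.9542 and z_{0.62} = 0.3055.
Eliminate σ: μ = (z₂·x₁ − z₁·x₂)/(z₂ − z₁) = (0.3055·-75.7 − (-0.9542)·-52.4)/1.26 = -58.05.
Then σ = (x₂ − x₁)/(z₂ − z₁) = (-52.4 − -75.7)/1.26 = 18.50.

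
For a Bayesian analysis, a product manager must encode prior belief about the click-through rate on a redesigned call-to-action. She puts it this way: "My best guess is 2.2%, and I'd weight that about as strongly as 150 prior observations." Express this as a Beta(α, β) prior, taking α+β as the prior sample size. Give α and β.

Under the effective-sample-size interpretation, Beta(α, β) has prior mean α/(α+β) and prior sample size α+β.
So α+β = 150 and α/(α+β) = 0.022, giving α = 0.022·150 = 3.3 and β = 150 − 3.3 = 146.7.

α = 3.3, β = 146.7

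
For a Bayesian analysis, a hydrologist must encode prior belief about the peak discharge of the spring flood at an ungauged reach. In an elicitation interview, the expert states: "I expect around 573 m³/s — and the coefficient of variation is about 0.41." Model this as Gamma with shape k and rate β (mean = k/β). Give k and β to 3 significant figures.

For Gamma(k, rate β): mean = k/β, variance = k/β², so CV = 1/√k.
CV = 0.41, hence k = 1/CV² = 5.95.
Then β = k/mean = 5.95/573 = 0.0104.

k ≈ 5.95, β ≈ 0.0104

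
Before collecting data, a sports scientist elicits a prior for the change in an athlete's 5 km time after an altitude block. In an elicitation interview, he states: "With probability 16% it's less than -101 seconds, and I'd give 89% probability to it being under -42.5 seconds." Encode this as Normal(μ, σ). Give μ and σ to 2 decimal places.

For Normal(μ,σ), the p-quantile is μ + z_p·σ. Here z_{0.16} = -0.9945, z_{0.89} = 1.227.
So -101 = μ − 0.9945σ and -42.5 = μ + 1.227σ.
Subtracting: σ = (-42.5 − -101)/(1.227 − (-0.9945)) = 26.34.
Then μ = -101 − (-0.9945)·26.34 = -74.81.

μ = -74.81, σ = 26.34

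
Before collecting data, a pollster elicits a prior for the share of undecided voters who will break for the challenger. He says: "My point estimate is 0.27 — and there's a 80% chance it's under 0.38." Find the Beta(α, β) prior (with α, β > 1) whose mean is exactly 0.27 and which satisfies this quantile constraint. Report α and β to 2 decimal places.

With mean 0.27 fixed, write α = 0.27s, β = 0.73s where s = α+β.
Need P(θ < 0.38) = 0.8 under Beta(0.27s, 0.73s). Normal approximation: (q−m)/√(m(1−m)/s) ≈ z_{0.8} = 0.842, so s ≈ 0.27·0.73·(0.842)²/(0.38−0.27)² = 11.5.
At s = 11.5: P(θ<0.38) ≈ 0.809. Adjusting to match 0.8 gives s ≈ 10.53.
So α = 0.27·10.53 ≈ 2.84, β = 0.73·10.53 ≈ 7.69.

α ≈ 2.84, β ≈ 7.69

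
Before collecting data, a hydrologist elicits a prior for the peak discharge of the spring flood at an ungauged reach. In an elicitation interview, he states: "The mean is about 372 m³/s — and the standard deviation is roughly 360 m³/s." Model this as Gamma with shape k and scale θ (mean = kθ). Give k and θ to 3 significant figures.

For Gamma(k, scale θ): mean = kθ, variance = kθ², so CV = 1/√k.
CV = SD/mean = 360/372 = 0.9677, hence k = 1/CV² = 1.07.
Then θ = mean/k = 372/1.07 = 348.

k ≈ 1.07, θ ≈ 348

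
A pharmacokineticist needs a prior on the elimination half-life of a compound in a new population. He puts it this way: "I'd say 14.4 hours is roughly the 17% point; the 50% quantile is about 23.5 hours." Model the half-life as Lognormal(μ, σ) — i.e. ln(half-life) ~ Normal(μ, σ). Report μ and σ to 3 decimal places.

If T ~ Lognormal(μ,σ) then ln T ~ Normal(μ,σ), so the p-quantile of ln T is μ + z_p·σ.
ln(14.4) = 2.667 and ln(23.5) = 3.157; z_{0.17} = -0.9542, z_{0.5} = 0.
σ = (3.157 − 2.667)/(0 − (-0.9542)) = 0.513.
μ = 2.667 − (-0.9542)·0.513 = 3.157.

μ ≈ 3.157, σ ≈ 0.513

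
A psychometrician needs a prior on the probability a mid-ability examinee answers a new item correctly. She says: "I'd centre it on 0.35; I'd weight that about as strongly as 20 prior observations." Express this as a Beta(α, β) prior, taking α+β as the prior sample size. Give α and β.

Under the effective-sample-size interpretation, Beta(α, β) has prior mean α/(α+β) and prior sample size α+β.
So α+β = 20 and α/(α+β) = 0.35, giving α = 0.35·20 = 7 and β = 20 − 7 = 13.

α = 7, β = 13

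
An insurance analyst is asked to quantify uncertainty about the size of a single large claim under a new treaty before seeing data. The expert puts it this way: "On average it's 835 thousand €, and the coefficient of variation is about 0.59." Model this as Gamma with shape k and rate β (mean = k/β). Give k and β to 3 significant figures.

k ≈ 2.87, β ≈ 0.00344

For Gamma(k, rate β): mean = k/β, variance = k/β², so CV = 1/√k.
CV = 0.59, hence k = 1/CV² = 2.87.
Then β = k/mean = 2.87/835 = 0.00344.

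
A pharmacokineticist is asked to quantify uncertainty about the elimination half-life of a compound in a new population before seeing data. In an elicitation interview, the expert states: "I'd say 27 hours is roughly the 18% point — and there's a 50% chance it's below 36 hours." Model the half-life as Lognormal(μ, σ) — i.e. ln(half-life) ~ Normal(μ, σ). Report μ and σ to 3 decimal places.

μ ≈ 3.584, σ ≈ 0.314

If T ~ Lognormal(μ,σ) then ln T ~ Normal(μ,σ), so the p-quantile of ln T is μ + z_p·σ.
ln(27) = 3.296 and ln(36) = 3.584; z_{0.18} = -0.9154, z_{0.5} = 0.
σ = (3.584 − 3.296)/(0 − (-0.9154)) = 0.314.
μ = 3.296 − (-0.9154)·0.314 = 3.584.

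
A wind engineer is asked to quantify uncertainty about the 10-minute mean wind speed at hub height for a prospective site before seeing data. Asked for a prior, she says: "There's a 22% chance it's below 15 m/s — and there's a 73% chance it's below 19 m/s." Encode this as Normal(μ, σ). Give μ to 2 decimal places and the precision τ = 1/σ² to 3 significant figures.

μ = 17.23, τ = 0.12

The p-quantile of Normal(μ,σ) is μ + z_p·σ, with z_{0.22} = -0.7722 and z_{0.73} = 0.6128.
Eliminate σ: μ = (z₂·x₁ − z₁·x₂)/(z₂ − z₁) = (0.6128·15 − (-0.7722)·19)/1.385 = 17.23.
Then σ = (x₂ − x₁)/(z₂ − z₁) = (19 − 15)/1.385 = 2.89.
Precision τ = 1/σ² = 1/2.888² = 0.12.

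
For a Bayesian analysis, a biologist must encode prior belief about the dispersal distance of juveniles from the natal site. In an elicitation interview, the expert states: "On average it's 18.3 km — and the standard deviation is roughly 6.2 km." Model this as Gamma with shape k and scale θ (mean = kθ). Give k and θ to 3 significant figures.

k ≈ 8.71, θ ≈ 2.1

For Gamma(k, scale θ): mean = kθ, variance = kθ², so CV = 1/√k.
CV = SD/mean = 6.2/18.3 = 0.3388, hence k = 1/CV² = 8.71.
Then θ = mean/k = 18.3/8.71 = 2.1.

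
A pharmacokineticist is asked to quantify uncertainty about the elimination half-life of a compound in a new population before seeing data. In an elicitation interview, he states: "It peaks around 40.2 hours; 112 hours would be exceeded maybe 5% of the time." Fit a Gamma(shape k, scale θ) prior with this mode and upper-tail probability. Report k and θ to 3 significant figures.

k ≈ 3.55, θ ≈ 15.8

Gamma(k,θ) with k>1 has mode (k−1)θ, so θ = 40.2/(k−1).
Need P(X < 112) = 0.95 with θ tied to k this way. Start at k = 2, θ = 40.2: P(X<112) ≈ 0.767.
Too low — raise k to concentrate. Iterating converges to k ≈ 3.55.
Then θ = 40.2/(3.55−1) ≈ 15.8.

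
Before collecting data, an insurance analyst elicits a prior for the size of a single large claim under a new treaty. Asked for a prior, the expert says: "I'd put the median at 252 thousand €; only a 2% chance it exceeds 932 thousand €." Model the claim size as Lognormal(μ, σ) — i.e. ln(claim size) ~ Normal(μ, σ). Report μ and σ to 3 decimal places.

μ ≈ 5.529, σ ≈ 0.637

If T ~ Lognormal(μ,σ) then ln T ~ Normal(μ,σ), so the p-quantile of ln T is μ + z_p·σ.
ln(252) = 5.529 and ln(932) = 6.837; z_{0.5} = 0, z_{0.98} = 2.054.
σ = (6.837 − 5.529)/(2.054 − (0)) = 0.637.
μ = 5.529 − (0)·0.637 = 5.529.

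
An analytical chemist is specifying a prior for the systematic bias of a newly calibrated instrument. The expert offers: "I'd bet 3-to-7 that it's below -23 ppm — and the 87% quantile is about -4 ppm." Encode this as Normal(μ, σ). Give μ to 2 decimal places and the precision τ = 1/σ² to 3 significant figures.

μ = -16.96, τ = 0.00755

The p-quantile of Normal(μ,σ) is μ + z_p·σ, with z_{0.3} = -0.5244 and z_{0.87} = 1.126.
Eliminate σ: μ = (z₂·x₁ − z₁·x₂)/(z₂ − z₁) = (1.126·-23 − (-0.5244)·-4)/1.651 = -16.96.
Then σ = (x₂ − x₁)/(z₂ − z₁) = (-4 − -23)/1.651 = 11.51.
Precision τ = 1/σ² = 1/11.51² = 0.00755.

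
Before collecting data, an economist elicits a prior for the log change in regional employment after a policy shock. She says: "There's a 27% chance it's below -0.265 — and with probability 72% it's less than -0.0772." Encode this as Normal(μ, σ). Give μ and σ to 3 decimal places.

The p-quantile of Normal(μ,σ) is μ + z_p·σ, with z_{0.27} = -0.6128 and z_{0.72} = 0.5828.
Eliminate σ: μ = (z₂·x₁ − z₁·x₂)/(z₂ − z₁) = (0.5828·-0.265 − (-0.6128)·-0.0772)/1.196 = -0.169.
Then σ = (x₂ − x₁)/(z₂ − z₁) = (-0.0772 − -0.265)/1.196 = 0.157.

μ = -0.169, σ = 0.157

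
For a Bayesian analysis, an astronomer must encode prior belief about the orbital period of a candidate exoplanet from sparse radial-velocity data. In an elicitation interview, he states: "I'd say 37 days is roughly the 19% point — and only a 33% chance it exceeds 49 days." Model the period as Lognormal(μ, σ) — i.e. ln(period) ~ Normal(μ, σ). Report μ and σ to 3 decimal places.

If T ~ Lognormal(μ,σ) then ln T ~ Normal(μ,σ), so the p-quantile of ln T is μ + z_p·σ.
ln(37) = 3.611 and ln(49) = 3.892; z_{0.19} = -0.8779, z_{0.67} = 0.4399.
σ = (3.892 − 3.611)/(0.4399 − (-0.8779)) = 0.213.
μ = 3.611 − (-0.8779)·0.213 = 3.798.

μ ≈ 3.798, σ ≈ 0.213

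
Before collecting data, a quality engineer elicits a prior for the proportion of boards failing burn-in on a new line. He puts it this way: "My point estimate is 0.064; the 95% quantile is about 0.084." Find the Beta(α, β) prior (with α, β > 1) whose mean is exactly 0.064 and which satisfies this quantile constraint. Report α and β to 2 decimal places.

With mean 0.064 fixed, write α = 0.064s, β = 0.936s where s = α+β.
Need P(θ < 0.084) = 0.95 under Beta(0.064s, 0.936s). Normal approximation: (q−m)/√(m(1−m)/s) ≈ z_{0.95} = 1.64, so s ≈ 0.064·0.936·(1.64)²/(0.084−0.064)² = 405.2.
At s = 405.2: P(θ<0.084) ≈ 0.941. Adjusting to match 0.95 gives s ≈ 449.90.
So α = 0.064·449.90 ≈ 28.79, β = 0.936·449.90 ≈ 421.10.

α ≈ 28.79, β ≈ 421.10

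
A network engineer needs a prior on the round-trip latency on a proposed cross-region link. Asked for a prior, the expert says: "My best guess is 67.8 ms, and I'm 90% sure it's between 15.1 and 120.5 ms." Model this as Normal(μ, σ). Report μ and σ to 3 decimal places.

μ = 67.800, σ = 32.039

A symmetric 90% interval runs μ ± z·σ with z = 1.645.
Half-width = 52.7, so σ = 52.7/1.645 = 32.039.
μ is the stated best guess, 67.800.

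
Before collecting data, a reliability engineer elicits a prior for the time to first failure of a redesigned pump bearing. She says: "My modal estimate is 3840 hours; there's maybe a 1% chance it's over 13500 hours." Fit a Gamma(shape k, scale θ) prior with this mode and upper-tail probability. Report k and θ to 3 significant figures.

Gamma(k,θ) with k>1 has mode (k−1)θ, so θ = 3840/(k−1).
Need P(X < 13500) = 0.99 with θ tied to k this way. Start at k = 2, θ = 3840: P(X<13500) ≈ 0.866.
Too low — raise k to concentrate. Iterating converges to k ≈ 3.74.
Then θ = 3840/(3.74−1) ≈ 1400.

k ≈ 3.74, θ ≈ 1400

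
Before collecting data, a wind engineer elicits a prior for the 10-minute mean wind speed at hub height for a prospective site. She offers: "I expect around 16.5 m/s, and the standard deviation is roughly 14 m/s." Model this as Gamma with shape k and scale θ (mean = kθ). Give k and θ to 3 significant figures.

k ≈ 1.39, θ ≈ 11.9

For Gamma(k, scale θ): mean = kθ, variance = kθ², so CV = 1/√k.
CV = SD/mean = 14/16.5 = 0.8485, hence k = 1/CV² = 1.39.
Then θ = mean/k = 16.5/1.39 = 11.9.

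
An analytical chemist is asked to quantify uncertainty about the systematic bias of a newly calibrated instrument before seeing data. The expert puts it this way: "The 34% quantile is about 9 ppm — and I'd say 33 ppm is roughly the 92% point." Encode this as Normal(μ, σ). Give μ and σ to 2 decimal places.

For Normal(μ,σ), the p-quantile is μ + z_p·σ. Here z_{0.34} = -0.4125, z_{0.92} = 1.405.
So 9 = μ − 0.4125σ and 33 = μ + 1.405σ.
Subtracting: σ = (33 − 9)/(1.405 − (-0.4125)) = 13.20.
Then μ = 9 − (-0.4125)·13.20 = 14.45.

μ = 14.45, σ = 13.20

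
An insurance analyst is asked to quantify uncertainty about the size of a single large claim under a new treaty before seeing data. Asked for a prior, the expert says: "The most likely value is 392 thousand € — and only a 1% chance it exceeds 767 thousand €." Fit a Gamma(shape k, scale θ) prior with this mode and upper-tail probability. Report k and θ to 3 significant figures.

Gamma(k,θ) with k>1 has mode (k−1)θ, so θ = 392/(k−1).
Need P(X < 767) = 0.99 with θ tied to k this way. Start at k = 2, θ = 392: P(X<767) ≈ 0.582.
Too low — raise k to concentrate. Iterating converges to k ≈ 11.9.
Then θ = 392/(11.9−1) ≈ 35.8.

k ≈ 11.9, θ ≈ 35.8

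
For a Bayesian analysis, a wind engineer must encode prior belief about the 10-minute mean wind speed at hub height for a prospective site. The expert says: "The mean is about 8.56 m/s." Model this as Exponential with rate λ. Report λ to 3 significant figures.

λ ≈ 0.117

Exponential mean = 1/λ, so λ = 1/8.56 = 0.117.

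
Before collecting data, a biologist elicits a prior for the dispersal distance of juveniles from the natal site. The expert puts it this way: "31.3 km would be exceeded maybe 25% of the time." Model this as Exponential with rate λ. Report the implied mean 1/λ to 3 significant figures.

P(T > 31.3) = e^(−λ·31.3) = 0.25, so λ = −ln(0.25)/31.3 = 0.0443.
Mean = 1/λ = 22.6 km.

mean ≈ 22.6 km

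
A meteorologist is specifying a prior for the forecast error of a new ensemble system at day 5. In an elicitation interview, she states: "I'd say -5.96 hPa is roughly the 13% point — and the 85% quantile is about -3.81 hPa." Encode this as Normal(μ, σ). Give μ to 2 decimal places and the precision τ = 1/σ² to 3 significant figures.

μ = -4.84, τ = 1.01

For Normal(μ,σ), the p-quantile is μ + z_p·σ. Here z_{0.13} = -1.126, z_{0.85} = 1.036.
So -5.96 = μ − 1.126σ and -3.81 = μ + 1.036σ.
Subtracting: σ = (-3.81 − -5.96)/(1.036 − (-1.126)) = 0.99.
Then μ = -5.96 − (-1.126)·0.99 = -4.84.
Precision τ = 1/σ² = 1/0.9941² = 1.01.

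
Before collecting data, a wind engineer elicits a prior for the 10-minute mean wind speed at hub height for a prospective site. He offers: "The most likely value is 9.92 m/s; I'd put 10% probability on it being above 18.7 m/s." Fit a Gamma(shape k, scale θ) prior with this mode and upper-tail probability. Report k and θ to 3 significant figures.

k ≈ 5.75, θ ≈ 2.09

Gamma(k,θ) with k>1 has mode (k−1)θ, so θ = 9.92/(k−1).
Need P(X < 18.7) = 0.9 with θ tied to k this way. Start at k = 2, θ = 9.92: P(X<18.7) ≈ 0.562.
Too low — raise k to concentrate. Iterating converges to k ≈ 5.75.
Then θ = 9.92/(5.75−1) ≈ 2.09.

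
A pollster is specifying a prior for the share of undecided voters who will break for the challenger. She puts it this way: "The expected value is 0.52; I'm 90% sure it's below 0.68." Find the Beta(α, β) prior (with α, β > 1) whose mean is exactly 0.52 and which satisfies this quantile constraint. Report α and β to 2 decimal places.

α ≈ 8.08, β ≈ 7.46

With mean 0.52 fixed, write α = 0.52s, β = 0.48s where s = α+β.
Need P(θ < 0.68) = 0.9 under Beta(0.52s, 0.48s). Normal approximation: (q−m)/√(m(1−m)/s) ≈ z_{0.9} = 1.28, so s ≈ 0.52·0.48·(1.28)²/(0.68−0.52)² = 16.0.
At s = 16.0: P(θ<0.68) ≈ 0.903. Adjusting to match 0.9 gives s ≈ 15.54.
So α = 0.52·15.54 ≈ 8.08, β = 0.48·15.54 ≈ 7.46.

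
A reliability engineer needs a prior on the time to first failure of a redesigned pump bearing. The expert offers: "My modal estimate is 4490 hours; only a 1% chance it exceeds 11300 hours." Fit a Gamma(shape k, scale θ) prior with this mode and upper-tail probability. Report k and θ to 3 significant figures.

Gamma(k,θ) with k>1 has mode (k−1)θ, so θ = 4490/(k−1).
Need P(X < 11300) = 0.99 with θ tied to k this way. Start at k = 2, θ = 4490: P(X<11300) ≈ 0.716.
Too low — raise k to concentrate. Iterating converges to k ≈ 6.5.
Then θ = 4490/(6.5−1) ≈ 816.

k ≈ 6.5, θ ≈ 816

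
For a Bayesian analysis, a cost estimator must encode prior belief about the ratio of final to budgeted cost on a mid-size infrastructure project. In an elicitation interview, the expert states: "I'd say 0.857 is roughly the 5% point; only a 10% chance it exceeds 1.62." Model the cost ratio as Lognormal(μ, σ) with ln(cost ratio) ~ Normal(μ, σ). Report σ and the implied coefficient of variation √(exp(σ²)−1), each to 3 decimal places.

If T ~ Lognormal(μ,σ) then ln T ~ Normal(μ,σ), so the p-quantile of ln T is μ + z_p·σ.
ln(0.857) = -0.1543 and ln(1.62) = 0.4824; z_{0.05} = -1.645, z_{0.9} = 1.282.
σ = (0.4824 − -0.1543)/(1.282 − (-1.645)) = 0.218.
μ = -0.1543 − (-1.645)·0.218 = 0.204.
CV = √(exp(σ²)−1) = √(exp(0.0473)−1) = 0.220.

σ ≈ 0.218, CV ≈ 0.220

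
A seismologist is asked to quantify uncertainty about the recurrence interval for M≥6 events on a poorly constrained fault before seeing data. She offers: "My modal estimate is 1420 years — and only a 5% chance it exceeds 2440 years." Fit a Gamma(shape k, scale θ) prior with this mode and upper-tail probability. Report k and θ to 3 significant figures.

Gamma(k,θ) with k>1 has mode (k−1)θ, so θ = 1420/(k−1).
Need P(X < 2440) = 0.95 with θ tied to k this way. Start at k = 2, θ = 1420: P(X<2440) ≈ 0.512.
Too low — raise k to concentrate. Iterating converges to k ≈ 10.5.
Then θ = 1420/(10.5−1) ≈ 149.

k ≈ 10.5, θ ≈ 149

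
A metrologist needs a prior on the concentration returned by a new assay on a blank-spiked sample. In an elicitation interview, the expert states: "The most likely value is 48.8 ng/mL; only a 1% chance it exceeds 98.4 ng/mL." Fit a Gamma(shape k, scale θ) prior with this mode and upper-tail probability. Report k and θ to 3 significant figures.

Gamma(k,θ) with k>1 has mode (k−1)θ, so θ = 48.8/(k−1).
Need P(X < 98.4) = 0.99 with θ tied to k this way. Start at k = 2, θ = 48.8: P(X<98.4) ≈ 0.598.
Too low — raise k to concentrate. Iterating converges to k ≈ 11.
Then θ = 48.8/(11−1) ≈ 4.89.

k ≈ 11, θ ≈ 4.89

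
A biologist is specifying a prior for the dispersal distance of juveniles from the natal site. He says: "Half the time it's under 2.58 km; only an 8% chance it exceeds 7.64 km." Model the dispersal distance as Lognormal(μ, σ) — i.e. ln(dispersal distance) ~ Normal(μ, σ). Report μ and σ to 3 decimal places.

μ ≈ 0.948, σ ≈ 0.773

If T ~ Lognormal(μ,σ) then ln T ~ Normal(μ,σ), so the p-quantile of ln T is μ + z_p·σ.
ln(2.58) = 0.9478 and ln(7.64) = 2.033; z_{0.5} = 0, z_{0.92} = 1.405.
σ = (2.033 − 0.9478)/(1.405 − (0)) = 0.773.
μ = 0.9478 − (0)·0.773 = 0.948.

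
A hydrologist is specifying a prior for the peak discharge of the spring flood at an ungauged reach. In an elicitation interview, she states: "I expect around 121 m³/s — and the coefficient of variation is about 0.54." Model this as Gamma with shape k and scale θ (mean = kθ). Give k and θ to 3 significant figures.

k ≈ 3.43, θ ≈ 35.3

For Gamma(k, scale θ): mean = kθ, variance = kθ², so CV = 1/√k.
CV = 0.54, hence k = 1/CV² = 3.43.
Then θ = mean/k = 121/3.43 = 35.3.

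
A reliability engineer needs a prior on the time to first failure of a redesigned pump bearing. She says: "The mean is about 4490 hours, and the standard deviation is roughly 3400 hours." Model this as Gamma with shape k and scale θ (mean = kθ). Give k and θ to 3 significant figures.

For Gamma(k, scale θ): mean = kθ, variance = kθ², so CV = 1/√k.
CV = SD/mean = 3400/4490 = 0.7572, hence k = 1/CV² = 1.74.
Then θ = mean/k = 4490/1.74 = 2570.

k ≈ 1.74, θ ≈ 2570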